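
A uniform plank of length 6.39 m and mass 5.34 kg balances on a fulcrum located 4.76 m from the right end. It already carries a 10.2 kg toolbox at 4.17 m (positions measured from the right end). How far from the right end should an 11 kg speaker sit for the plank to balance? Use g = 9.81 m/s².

Sum moments about the fulcrum (at 4.76 m from the right end) (the support reaction has zero arm there).
Beam weight: 5.34 × 9.81 = 52.39 N down at 3.195 m → arm 1.565 m, τ = 52.39 × 1.565 = 81.99 N·m clockwise.
Toolbox: 10.2 × 9.81 = 100.1 N down at 4.17 m → arm 0.59 m, τ = 100.1 × 0.59 = 59.06 N·m clockwise.
Net moment of existing loads = 141.1 N·m clockwise.
The speaker weighs 11 × 9.81 = 107.9 N and must supply an equal counterclockwise moment, so its lever arm about the fulcrum is 141.1 / 107.9 = 1.31 m.
That puts it at 4.76 + 1.31 = 6.07 m from the right end.

x ≈ 6.07 m from the right end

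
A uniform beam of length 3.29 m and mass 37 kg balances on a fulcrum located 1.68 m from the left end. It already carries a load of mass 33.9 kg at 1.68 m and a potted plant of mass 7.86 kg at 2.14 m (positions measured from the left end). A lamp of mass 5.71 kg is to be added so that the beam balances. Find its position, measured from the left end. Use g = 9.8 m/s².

x ≈ 1.27 m from the left end

Sum moments about the fulcrum (at 1.68 m from the left end) (the support reaction has zero arm there).
Beam weight: 37 × 9.8 = 362.6 N down at 1.645 m → arm 0.035 m, τ = 362.6 × 0.035 = 12.69 N·m counterclockwise.
Load: acts at the fulcrum, moment arm 0 → no torque.
Potted plant: 7.86 × 9.8 = 77.03 N down at 2.14 m → arm 0.46 m, τ = 77.03 × 0.46 = 35.43 N·m clockwise.
Net moment of existing loads = 22.74 N·m clockwise.
The lamp weighs 5.71 × 9.8 = 55.96 N and must supply an equal counterclockwise moment, so its lever arm about the fulcrum is 22.74 / 55.96 = 0.406 m.
That puts it at 1.68 − 0.406 = 1.27 m from the left end.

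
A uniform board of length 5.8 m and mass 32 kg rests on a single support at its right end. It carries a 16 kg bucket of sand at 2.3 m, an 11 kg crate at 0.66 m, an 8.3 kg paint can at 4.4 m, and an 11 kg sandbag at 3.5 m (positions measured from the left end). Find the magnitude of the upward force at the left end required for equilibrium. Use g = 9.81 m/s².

Take moments about the right end.
Beam weight: 32 × 9.81 = 313.9 N down at 2.9 m → arm 2.9 m, τ = 313.9 × 2.9 = 910.3 N·m counterclockwise.
Bucket of sand: 16 × 9.81 = 157 N down at 2.3 m → arm 3.5 m, τ = 157 × 3.5 = 549.5 N·m counterclockwise.
Crate: 11 × 9.81 = 107.9 N down at 0.66 m → arm 5.14 m, τ = 107.9 × 5.14 = 554.6 N·m counterclockwise.
Paint can: 8.3 × 9.81 = 81.42 N down at 4.4 m → arm 1.4 m, τ = 81.42 × 1.4 = 114 N·m counterclockwise.
Sandbag: 11 × 9.81 = 107.9 N down at 3.5 m → arm 2.3 m, τ = 107.9 × 2.3 = 248.2 N·m counterclockwise.
Net moment of the loads = 2377 N·m counterclockwise.
The upward force F acts at the left end, arm 5.8 m, giving F × 5.8 clockwise.
For rotational equilibrium, F × 5.8 = 2377, so F = 2377 / 5.8 = 410 N.

F ≈ 410 N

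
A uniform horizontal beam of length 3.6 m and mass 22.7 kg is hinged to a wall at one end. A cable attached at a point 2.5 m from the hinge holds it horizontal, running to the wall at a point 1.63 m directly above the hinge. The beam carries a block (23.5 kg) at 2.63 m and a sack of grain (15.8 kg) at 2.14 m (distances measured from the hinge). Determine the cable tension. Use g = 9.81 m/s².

About the hinge:
Beam weight: 22.7 × 9.81 = 222.7 N down at 1.8 m → arm 1.8 m, τ = 222.7 × 1.8 = 400.9 N·m clockwise.
Block: 23.5 × 9.81 = 230.5 N down at 2.63 m → arm 2.63 m, τ = 230.5 × 2.63 = 606.2 N·m clockwise.
Sack of grain: 15.8 × 9.81 = 155 N down at 2.14 m → arm 2.14 m, τ = 155 × 2.14 = 331.7 N·m clockwise.
Total clockwise load moment = 1339 N·m.
The cable tension T acts at 2.5 m; only its component perpendicular to the beam, T sinθ, produces torque. sinθ = h/√(h²+d²) = 1.63/√(1.63²+2.5²) = 0.5462.
Balancing moments: T × 2.5 × 0.5462 = 1339, giving T = 1339 / 1.365 = 981 N.

T ≈ 981 N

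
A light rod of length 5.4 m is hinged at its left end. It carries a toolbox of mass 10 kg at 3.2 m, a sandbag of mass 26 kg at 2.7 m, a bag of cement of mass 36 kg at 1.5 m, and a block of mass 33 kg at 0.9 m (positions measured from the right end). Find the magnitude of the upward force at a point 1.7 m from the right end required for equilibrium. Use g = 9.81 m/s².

About the left end:
Toolbox: 10 × 9.81 = 98.1 N down at 3.2 m → arm 2.2 m, τ = 98.1 × 2.2 = 215.8 N·m clockwise.
Sandbag: 26 × 9.81 = 255.1 N down at 2.7 m → arm 2.7 m, τ = 255.1 × 2.7 = 688.8 N·m clockwise.
Bag of cement: 36 × 9.81 = 353.2 N down at 1.5 m → arm 3.9 m, τ = 353.2 × 3.9 = 1377 N·m clockwise.
Block: 33 × 9.81 = 323.7 N down at 0.9 m → arm 4.5 m, τ = 323.7 × 4.5 = 1457 N·m clockwise.
Net moment of the loads = 3739 N·m clockwise.
The upward force F acts at a point 1.7 m from the right end, arm 3.7 m, giving F × 3.7 counterclockwise.
Balancing moments: F × 3.7 = 3739, giving F = 3739 / 3.7 = 1010 N.

F ≈ 1010 N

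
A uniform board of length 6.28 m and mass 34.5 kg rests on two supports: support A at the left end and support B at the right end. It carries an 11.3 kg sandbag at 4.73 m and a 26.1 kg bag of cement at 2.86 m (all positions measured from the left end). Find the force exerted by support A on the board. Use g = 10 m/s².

Take moments about support B.
Beam weight: 34.5 × 10 = 345 N down at 3.14 m → arm 3.14 m, τ = 345 × 3.14 = 1083 N·m counterclockwise.
Sandbag: 11.3 × 10 = 113 N down at 4.73 m → arm 1.55 m, τ = 113 × 1.55 = 175.2 N·m counterclockwise.
Bag of cement: 26.1 × 10 = 261 N down at 2.86 m → arm 3.42 m, τ = 261 × 3.42 = 892.6 N·m counterclockwise.
Net load moment about support B = 2151 N·m counterclockwise.
Reaction R at support A is upward at 0 m, arm 6.28 m → moment R × 6.28 clockwise.
Balancing moments: R × 6.28 = 2151, giving R = 343 N.

R_A ≈ 343 N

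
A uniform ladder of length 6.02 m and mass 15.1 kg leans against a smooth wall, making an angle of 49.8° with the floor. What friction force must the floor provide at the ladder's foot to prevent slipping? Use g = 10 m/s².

f ≈ 63.8 N

Taking torques about the foot of the ladder:
Ladder weight 15.1×10 = 151 N acts at 3.01 m along the ladder; its horizontal arm is 3.01·cos49.8° = 1.943 m → τ = 293.4 N·m clockwise.
Wall normal N acts horizontally at the top; its moment arm is the height L sinθ = 6.02·sin49.8° = 4.598 m, counterclockwise.
For rotational equilibrium, N × 4.598 = 293.4, so N = 63.8 N.
ΣFx = 0: friction at the foot balances the wall's push, so f = N_wall = 63.8 N.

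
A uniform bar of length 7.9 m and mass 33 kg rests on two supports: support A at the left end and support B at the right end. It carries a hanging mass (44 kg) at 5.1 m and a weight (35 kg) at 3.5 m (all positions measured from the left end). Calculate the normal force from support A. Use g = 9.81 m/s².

R_A ≈ 506 N

Sum moments about support B (its reaction then has zero moment arm).
Beam weight: 33 × 9.81 = 323.7 N down at 3.95 m → arm 3.95 m, τ = 323.7 × 3.95 = 1279 N·m counterclockwise.
Hanging mass: 44 × 9.81 = 431.6 N down at 5.1 m → arm 2.8 m, τ = 431.6 × 2.8 = 1208 N·m counterclockwise.
Weight: 35 × 9.81 = 343.4 N down at 3.5 m → arm 4.4 m, τ = 343.4 × 4.4 = 1511 N·m counterclockwise.
Net load moment about support B = 3998 N·m counterclockwise.
Reaction R at support A is upward at 0 m, arm 7.9 m → moment R × 7.9 clockwise.
Setting net torque to zero: R × 7.9 = 3998 → R = 506 N.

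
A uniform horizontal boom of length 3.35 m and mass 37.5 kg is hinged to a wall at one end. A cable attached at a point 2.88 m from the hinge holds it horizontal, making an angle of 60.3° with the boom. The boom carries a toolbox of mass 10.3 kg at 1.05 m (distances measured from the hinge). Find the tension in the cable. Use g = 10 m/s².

T ≈ 294 N

Sum moments about the hinge (the unknown hinge reaction has zero arm there).
Beam weight: 37.5 × 10 = 375 N down at 1.675 m → arm 1.675 m, τ = 375 × 1.675 = 628.1 N·m clockwise.
Toolbox: 10.3 × 10 = 103 N down at 1.05 m → arm 1.05 m, τ = 103 × 1.05 = 108.2 N·m clockwise.
Total clockwise load moment = 736.3 N·m.
The cable tension T acts at 2.88 m; only its component perpendicular to the boom, T sinθ, produces torque. sin 60.3° = 0.8686.
Στ = 0 ⇒ T × 2.88 × 0.8686 = 736.3 ⇒ T = 736.3 / 2.502 = 294 N.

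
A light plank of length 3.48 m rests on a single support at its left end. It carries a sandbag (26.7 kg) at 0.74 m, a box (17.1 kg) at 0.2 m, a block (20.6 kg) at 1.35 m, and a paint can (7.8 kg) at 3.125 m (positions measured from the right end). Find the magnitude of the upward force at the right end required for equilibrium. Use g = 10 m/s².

About the left end:
Sandbag: 26.7 × 10 = 267 N down at 0.74 m → arm 2.74 m, τ = 267 × 2.74 = 731.6 N·m clockwise.
Box: 17.1 × 10 = 171 N down at 0.2 m → arm 3.28 m, τ = 171 × 3.28 = 560.9 N·m clockwise.
Block: 20.6 × 10 = 206 N down at 1.35 m → arm 2.13 m, τ = 206 × 2.13 = 438.8 N·m clockwise.
Paint can: 7.8 × 10 = 78 N down at 3.125 m → arm 0.355 m, τ = 78 × 0.355 = 27.69 N·m clockwise.
Net moment of the loads = 1759 N·m clockwise.
The upward force F acts at the right end, arm 3.48 m, giving F × 3.48 counterclockwise.
For rotational equilibrium, F × 3.48 = 1759, so F = 1759 / 3.48 = 505 N.

F ≈ 505 N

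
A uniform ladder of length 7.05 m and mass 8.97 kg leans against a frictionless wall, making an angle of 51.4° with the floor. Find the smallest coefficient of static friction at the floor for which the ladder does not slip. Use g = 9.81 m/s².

Take moments about the foot of the ladder.
Ladder weight 8.97×9.81 = 88 N acts at 3.525 m along the ladder; its horizontal arm is 3.525·cos51.4° = 2.199 m → τ = 193.5 N·m clockwise.
Wall normal N acts horizontally at the top; its moment arm is the height L sinθ = 7.05·sin51.4° = 5.51 m, counterclockwise.
Setting net torque to zero: N × 5.51 = 193.5 → N = 35.12 N.
ΣFx = 0 ⇒ f = N_wall = 35.12 N. ΣFy = 0 ⇒ N_floor = 88 N.
μ_min = f / N_floor = 35.12 / 88 = 0.399.

μ_min ≈ 0.399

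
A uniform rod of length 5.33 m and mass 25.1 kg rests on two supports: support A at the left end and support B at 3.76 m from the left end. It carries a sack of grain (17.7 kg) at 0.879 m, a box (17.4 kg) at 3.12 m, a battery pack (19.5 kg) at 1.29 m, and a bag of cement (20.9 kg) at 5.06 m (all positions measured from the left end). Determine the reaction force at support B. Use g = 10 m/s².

R_B ≈ 712 N

Take moments about support A.
Beam weight: 25.1 × 10 = 251 N down at 2.665 m → arm 2.665 m, τ = 251 × 2.665 = 668.9 N·m clockwise.
Sack of grain: 17.7 × 10 = 177 N down at 0.879 m → arm 0.879 m, τ = 177 × 0.879 = 155.6 N·m clockwise.
Box: 17.4 × 10 = 174 N down at 3.12 m → arm 3.12 m, τ = 174 × 3.12 = 542.9 N·m clockwise.
Battery pack: 19.5 × 10 = 195 N down at 1.29 m → arm 1.29 m, τ = 195 × 1.29 = 251.6 N·m clockwise.
Bag of cement: 20.9 × 10 = 209 N down at 5.06 m → arm 5.06 m, τ = 209 × 5.06 = 1058 N·m clockwise.
Net load moment about support A = 2677 N·m clockwise.
Reaction R at support B is upward at 3.76 m, arm 3.76 m → moment R × 3.76 counterclockwise.
Balancing moments: R × 3.76 = 2677, giving R = 712 N.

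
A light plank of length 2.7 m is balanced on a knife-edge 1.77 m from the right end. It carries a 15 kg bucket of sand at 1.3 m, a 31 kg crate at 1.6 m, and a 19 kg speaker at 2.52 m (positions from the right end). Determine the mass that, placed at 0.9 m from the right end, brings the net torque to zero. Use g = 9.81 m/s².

m ≈ 2.22 kg

About the knife-edge (at 1.77 m from the right end):
Bucket of sand: 15 × 9.81 = 147.2 N down at 1.3 m → arm 0.47 m, τ = 147.2 × 0.47 = 69.18 N·m clockwise.
Crate: 31 × 9.81 = 304.1 N down at 1.6 m → arm 0.17 m, τ = 304.1 × 0.17 = 51.7 N·m clockwise.
Speaker: 19 × 9.81 = 186.4 N down at 2.52 m → arm 0.75 m, τ = 186.4 × 0.75 = 139.8 N·m counterclockwise.
Net moment of known loads = 18.92 N·m counterclockwise.
An unknown mass m at 0.9 m has arm 0.87 m; its moment is m·g·0.87 clockwise.
Balancing moments: m × 9.81 × 0.87 = 18.92, giving m = 18.92 / (9.81 × 0.87) = 2.22 kg.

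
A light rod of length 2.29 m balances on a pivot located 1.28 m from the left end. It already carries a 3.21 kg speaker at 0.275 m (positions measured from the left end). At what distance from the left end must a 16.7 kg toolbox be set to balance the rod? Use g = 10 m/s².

Take moments about the pivot (at 1.28 m from the left end).
Speaker: 3.21 × 10 = 32.1 N down at 0.275 m → arm 1.005 m, τ = 32.1 × 1.005 = 32.26 N·m counterclockwise.
Net moment of existing loads = 32.26 N·m counterclockwise.
The toolbox weighs 16.7 × 10 = 167 N and must supply an equal clockwise moment, so its lever arm about the pivot is 32.26 / 167 = 0.193 m.
That puts it at 1.28 + 0.193 = 1.47 m from the left end.

x ≈ 1.47 m from the left end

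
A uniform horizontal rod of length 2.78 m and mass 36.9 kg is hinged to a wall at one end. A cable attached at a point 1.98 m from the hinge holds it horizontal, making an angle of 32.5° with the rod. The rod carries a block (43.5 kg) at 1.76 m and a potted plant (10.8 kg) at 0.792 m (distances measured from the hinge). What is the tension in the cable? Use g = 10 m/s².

Taking torques about the hinge:
Beam weight: 36.9 × 10 = 369 N down at 1.39 m → arm 1.39 m, τ = 369 × 1.39 = 512.9 N·m clockwise.
Block: 43.5 × 10 = 435 N down at 1.76 m → arm 1.76 m, τ = 435 × 1.76 = 765.6 N·m clockwise.
Potted plant: 10.8 × 10 = 108 N down at 0.792 m → arm 0.792 m, τ = 108 × 0.792 = 85.54 N·m clockwise.
Total clockwise load moment = 1364 N·m.
The cable tension T acts at 1.98 m; only its component perpendicular to the rod, T sinθ, produces torque. sin 32.5° = 0.5373.
For rotational equilibrium, T × 1.98 × 0.5373 = 1364, so T = 1364 / 1.064 = 1280 N.

T ≈ 1280 N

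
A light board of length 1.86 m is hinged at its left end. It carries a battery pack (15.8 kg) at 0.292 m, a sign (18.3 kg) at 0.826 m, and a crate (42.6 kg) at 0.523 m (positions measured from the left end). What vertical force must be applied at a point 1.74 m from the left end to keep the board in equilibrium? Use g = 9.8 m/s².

Take moments about the left end.
Battery pack: 15.8 × 9.8 = 154.8 N down at 0.292 m → arm 0.292 m, τ = 154.8 × 0.292 = 45.2 N·m clockwise.
Sign: 18.3 × 9.8 = 179.3 N down at 0.826 m → arm 0.826 m, τ = 179.3 × 0.826 = 148.1 N·m clockwise.
Crate: 42.6 × 9.8 = 417.5 N down at 0.523 m → arm 0.523 m, τ = 417.5 × 0.523 = 218.4 N·m clockwise.
Net moment of the loads = 411.7 N·m clockwise.
The upward force F acts at a point 1.74 m from the left end, arm 1.74 m, giving F × 1.74 counterclockwise.
Στ = 0 ⇒ F × 1.74 = 411.7 ⇒ F = 411.7 / 1.74 = 237 N.

F ≈ 237 N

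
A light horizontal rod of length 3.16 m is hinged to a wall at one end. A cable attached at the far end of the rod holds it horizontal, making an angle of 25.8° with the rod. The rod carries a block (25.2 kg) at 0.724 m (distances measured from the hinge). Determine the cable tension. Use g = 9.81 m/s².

T ≈ 130 N

Taking torques about the hinge:
Block: 25.2 × 9.81 = 247.2 N down at 0.724 m → arm 0.724 m, τ = 247.2 × 0.724 = 179 N·m clockwise.
Total clockwise load moment = 179 N·m.
The cable tension T acts at 3.16 m; only its component perpendicular to the rod, T sinθ, produces torque. sin 25.8° = 0.4352.
Setting net torque to zero: T × 3.16 × 0.4352 = 179 → T = 179 / 1.375 = 130 N.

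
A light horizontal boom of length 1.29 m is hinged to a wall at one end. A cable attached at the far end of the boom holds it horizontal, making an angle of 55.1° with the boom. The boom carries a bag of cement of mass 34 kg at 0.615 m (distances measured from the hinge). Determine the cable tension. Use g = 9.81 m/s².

Sum moments about the hinge (the unknown hinge reaction has zero arm there).
Bag of cement: 34 × 9.81 = 333.5 N down at 0.615 m → arm 0.615 m, τ = 333.5 × 0.615 = 205.1 N·m clockwise.
Total clockwise load moment = 205.1 N·m.
The cable tension T acts at 1.29 m; only its component perpendicular to the boom, T sinθ, produces torque. sin 55.1° = 0.8202.
For rotational equilibrium, T × 1.29 × 0.8202 = 205.1, so T = 205.1 / 1.058 = 194 N.

T ≈ 194 N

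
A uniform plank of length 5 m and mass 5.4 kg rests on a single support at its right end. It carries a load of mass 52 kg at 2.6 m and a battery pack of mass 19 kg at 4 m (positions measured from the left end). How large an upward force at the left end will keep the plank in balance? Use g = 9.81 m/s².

F ≈ 309 N

Sum moments about the right end (the unknown pivot reaction has zero arm there).
Beam weight: 5.4 × 9.81 = 52.97 N down at 2.5 m → arm 2.5 m, τ = 52.97 × 2.5 = 132.4 N·m counterclockwise.
Load: 52 × 9.81 = 510.1 N down at 2.6 m → arm 2.4 m, τ = 510.1 × 2.4 = 1224 N·m counterclockwise.
Battery pack: 19 × 9.81 = 186.4 N down at 4 m → arm 1 m, τ = 186.4 × 1 = 186.4 N·m counterclockwise.
Net moment of the loads = 1543 N·m counterclockwise.
The upward force F acts at the left end, arm 5 m, giving F × 5 clockwise.
Στ = 0 ⇒ F × 5 = 1543 ⇒ F = 1543 / 5 = 309 N.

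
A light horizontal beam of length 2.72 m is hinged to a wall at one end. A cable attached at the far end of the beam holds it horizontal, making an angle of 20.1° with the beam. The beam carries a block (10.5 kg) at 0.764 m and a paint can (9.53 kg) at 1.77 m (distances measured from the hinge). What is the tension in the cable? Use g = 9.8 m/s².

T ≈ 261 N

Taking torques about the hinge:
Block: 10.5 × 9.8 = 102.9 N down at 0.764 m → arm 0.764 m, τ = 102.9 × 0.764 = 78.62 N·m clockwise.
Paint can: 9.53 × 9.8 = 93.39 N down at 1.77 m → arm 1.77 m, τ = 93.39 × 1.77 = 165.3 N·m clockwise.
Total clockwise load moment = 243.9 N·m.
The cable tension T acts at 2.72 m; only its component perpendicular to the beam, T sinθ, produces torque. sin 20.1° = 0.3437.
For rotational equilibrium, T × 2.72 × 0.3437 = 243.9, so T = 243.9 / 0.9349 = 261 N.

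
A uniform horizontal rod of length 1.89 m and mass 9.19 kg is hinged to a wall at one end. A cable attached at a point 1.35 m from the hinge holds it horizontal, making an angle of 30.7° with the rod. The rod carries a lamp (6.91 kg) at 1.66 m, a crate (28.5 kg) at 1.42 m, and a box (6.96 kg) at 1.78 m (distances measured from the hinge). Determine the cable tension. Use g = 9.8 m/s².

T ≈ 1040 N

About the hinge:
Beam weight: 9.19 × 9.8 = 90.06 N down at 0.945 m → arm 0.945 m, τ = 90.06 × 0.945 = 85.11 N·m clockwise.
Lamp: 6.91 × 9.8 = 67.72 N down at 1.66 m → arm 1.66 m, τ = 67.72 × 1.66 = 112.4 N·m clockwise.
Crate: 28.5 × 9.8 = 279.3 N down at 1.42 m → arm 1.42 m, τ = 279.3 × 1.42 = 396.6 N·m clockwise.
Box: 6.96 × 9.8 = 68.21 N down at 1.78 m → arm 1.78 m, τ = 68.21 × 1.78 = 121.4 N·m clockwise.
Total clockwise load moment = 715.5 N·m.
The cable tension T acts at 1.35 m; only its component perpendicular to the rod, T sinθ, produces torque. sin 30.7° = 0.5105.
Στ = 0 ⇒ T × 1.35 × 0.5105 = 715.5 ⇒ T = 715.5 / 0.6892 = 1040 N.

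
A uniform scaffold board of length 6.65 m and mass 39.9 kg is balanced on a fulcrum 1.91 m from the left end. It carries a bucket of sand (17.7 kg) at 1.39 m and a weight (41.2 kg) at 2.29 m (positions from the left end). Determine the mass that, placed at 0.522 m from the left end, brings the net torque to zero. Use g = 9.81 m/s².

About the fulcrum (at 1.91 m from the left end):
Beam weight: 39.9 × 9.81 = 391.4 N down at 3.325 m → arm 1.415 m, τ = 391.4 × 1.415 = 553.8 N·m clockwise.
Bucket of sand: 17.7 × 9.81 = 173.6 N down at 1.39 m → arm 0.52 m, τ = 173.6 × 0.52 = 90.27 N·m counterclockwise.
Weight: 41.2 × 9.81 = 404.2 N down at 2.29 m → arm 0.38 m, τ = 404.2 × 0.38 = 153.6 N·m clockwise.
Net moment of known loads = 617.1 N·m clockwise.
An unknown mass m at 0.522 m has arm 1.388 m; its moment is m·g·1.388 counterclockwise.
Balancing moments: m × 9.81 × 1.388 = 617.1, giving m = 617.1 / (9.81 × 1.388) = 45.3 kg.

m ≈ 45.3 kg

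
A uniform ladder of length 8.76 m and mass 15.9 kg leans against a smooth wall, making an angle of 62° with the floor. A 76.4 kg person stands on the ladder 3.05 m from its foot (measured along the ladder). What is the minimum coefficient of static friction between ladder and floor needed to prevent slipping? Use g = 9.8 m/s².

μ_min ≈ 0.199

About the foot of the ladder:
Ladder weight 15.9×9.8 = 155.8 N acts at 4.38 m along the ladder; its horizontal arm is 4.38·cos62° = 2.056 m → τ = 320.3 N·m clockwise.
Person: 76.4×9.8 = 748.7 N at 3.05 m → arm 1.432 m → τ = 1072 N·m clockwise.
Wall normal N acts horizontally at the top; its moment arm is the height L sinθ = 8.76·sin62° = 7.735 m, counterclockwise.
Στ = 0 ⇒ N × 7.735 = 1392 ⇒ N = 180 N.
ΣFx = 0 ⇒ f = N_wall = 180 N. ΣFy = 0 ⇒ N_floor = 904.5 N.
μ_min = f / N_floor = 180 / 904.5 = 0.199.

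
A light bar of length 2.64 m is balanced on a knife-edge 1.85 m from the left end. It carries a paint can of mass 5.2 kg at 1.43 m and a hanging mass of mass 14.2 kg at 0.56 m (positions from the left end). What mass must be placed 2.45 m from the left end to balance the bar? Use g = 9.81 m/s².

m ≈ 34.2 kg

Sum moments about the knife-edge (at 1.85 m from the left end) (the support reaction has zero arm there).
Paint can: 5.2 × 9.81 = 51.01 N down at 1.43 m → arm 0.42 m, τ = 51.01 × 0.42 = 21.42 N·m counterclockwise.
Hanging mass: 14.2 × 9.81 = 139.3 N down at 0.56 m → arm 1.29 m, τ = 139.3 × 1.29 = 179.7 N·m counterclockwise.
Net moment of known loads = 201.1 N·m counterclockwise.
An unknown mass m at 2.45 m has arm 0.6 m; its moment is m·g·0.6 clockwise.
For rotational equilibrium, m × 9.81 × 0.6 = 201.1, so m = 201.1 / (9.81 × 0.6) = 34.2 kg.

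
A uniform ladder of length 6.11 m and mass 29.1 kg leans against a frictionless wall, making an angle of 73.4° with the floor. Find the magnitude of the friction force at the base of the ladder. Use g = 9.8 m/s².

f ≈ 42.5 N

About the foot of the ladder:
Ladder weight 29.1×9.8 = 285.2 N acts at 3.055 m along the ladder; its horizontal arm is 3.055·cos73.4° = 0.8728 m → τ = 248.9 N·m clockwise.
Wall normal N acts horizontally at the top; its moment arm is the height L sinθ = 6.11·sin73.4° = 5.855 m, counterclockwise.
Balancing moments: N × 5.855 = 248.9, giving N = 42.5 N.
ΣFx = 0: friction at the foot balances the wall's push, so f = N_wall = 42.5 N.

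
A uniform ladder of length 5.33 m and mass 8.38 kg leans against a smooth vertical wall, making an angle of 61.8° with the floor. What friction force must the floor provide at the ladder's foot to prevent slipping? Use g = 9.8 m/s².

Sum moments about the foot of the ladder (the floor normal and friction both act there and drop out).
Ladder weight 8.38×9.8 = 82.12 N acts at 2.665 m along the ladder; its horizontal arm is 2.665·cos61.8° = 1.259 m → τ = 103.4 N·m clockwise.
Wall normal N acts horizontally at the top; its moment arm is the height L sinθ = 5.33·sin61.8° = 4.697 m, counterclockwise.
Balancing moments: N × 4.697 = 103.4, giving N = 22 N.
ΣFx = 0: friction at the foot balances the wall's push, so f = N_wall = 22 N.

f ≈ 22 N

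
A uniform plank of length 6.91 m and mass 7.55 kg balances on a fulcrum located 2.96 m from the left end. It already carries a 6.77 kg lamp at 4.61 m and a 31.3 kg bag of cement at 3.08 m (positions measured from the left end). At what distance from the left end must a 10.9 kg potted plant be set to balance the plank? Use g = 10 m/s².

x ≈ 1.25 m from the left end

About the fulcrum (at 2.96 m from the left end):
Beam weight: 7.55 × 10 = 75.5 N down at 3.455 m → arm 0.495 m, τ = 75.5 × 0.495 = 37.37 N·m clockwise.
Lamp: 6.77 × 10 = 67.7 N down at 4.61 m → arm 1.65 m, τ = 67.7 × 1.65 = 111.7 N·m clockwise.
Bag of cement: 31.3 × 10 = 313 N down at 3.08 m → arm 0.12 m, τ = 313 × 0.12 = 37.56 N·m clockwise.
Net moment of existing loads = 186.6 N·m clockwise.
The potted plant weighs 10.9 × 10 = 109 N and must supply an equal counterclockwise moment, so its lever arm about the fulcrum is 186.6 / 109 = 1.71 m.
That puts it at 2.96 − 1.71 = 1.25 m from the left end.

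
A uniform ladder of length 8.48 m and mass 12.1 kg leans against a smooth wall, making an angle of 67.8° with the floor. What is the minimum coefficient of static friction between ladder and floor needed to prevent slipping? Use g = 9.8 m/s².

Choose the foot of the ladder as the axis so the floor normal and friction both act there and drop out.
Ladder weight 12.1×9.8 = 118.6 N acts at 4.24 m along the ladder; its horizontal arm is 4.24·cos67.8° = 1.602 m → τ = 190 N·m clockwise.
Wall normal N acts horizontally at the top; its moment arm is the height L sinθ = 8.48·sin67.8° = 7.851 m, counterclockwise.
For rotational equilibrium, N × 7.851 = 190, so N = 24.2 N.
ΣFx = 0 ⇒ f = N_wall = 24.2 N. ΣFy = 0 ⇒ N_floor = 118.6 N.
μ_min = f / N_floor = 24.2 / 118.6 = 0.204.

μ_min ≈ 0.204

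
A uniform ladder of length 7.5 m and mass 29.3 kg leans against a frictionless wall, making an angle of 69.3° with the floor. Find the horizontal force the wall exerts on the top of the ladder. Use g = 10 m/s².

Choose the foot of the ladder as the axis so the floor normal and friction both act there and drop out.
Ladder weight 29.3×10 = 293 N acts at 3.75 m along the ladder; its horizontal arm is 3.75·cos69.3° = 1.326 m → τ = 388.5 N·m clockwise.
Wall normal N acts horizontally at the top; its moment arm is the height L sinθ = 7.5·sin69.3° = 7.016 m, counterclockwise.
Στ = 0 ⇒ N × 7.016 = 388.5 ⇒ N = 55.4 N.

N_wall ≈ 55.4 N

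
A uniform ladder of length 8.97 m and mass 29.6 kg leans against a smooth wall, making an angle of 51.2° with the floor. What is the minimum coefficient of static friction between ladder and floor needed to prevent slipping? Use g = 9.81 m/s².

Take moments about the foot of the ladder.
Ladder weight 29.6×9.81 = 290.4 N acts at 4.485 m along the ladder; its horizontal arm is 4.485·cos51.2° = 2.81 m → τ = 816 N·m clockwise.
Wall normal N acts horizontally at the top; its moment arm is the height L sinθ = 8.97·sin51.2° = 6.991 m, counterclockwise.
Στ = 0 ⇒ N × 6.991 = 816 ⇒ N = 116.7 N.
ΣFx = 0 ⇒ f = N_wall = 116.7 N. ΣFy = 0 ⇒ N_floor = 290.4 N.
μ_min = f / N_floor = 116.7 / 290.4 = 0.402.

μ_min ≈ 0.402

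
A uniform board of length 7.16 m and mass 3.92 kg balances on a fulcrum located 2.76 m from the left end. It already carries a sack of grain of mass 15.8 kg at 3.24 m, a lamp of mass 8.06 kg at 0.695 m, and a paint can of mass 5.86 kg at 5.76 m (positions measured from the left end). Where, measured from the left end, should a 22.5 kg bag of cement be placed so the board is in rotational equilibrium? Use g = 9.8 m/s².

x ≈ 2.24 m from the left end

Taking torques about the fulcrum (at 2.76 m from the left end):
Beam weight: 3.92 × 9.8 = 38.42 N down at 3.58 m → arm 0.82 m, τ = 38.42 × 0.82 = 31.5 N·m clockwise.
Sack of grain: 15.8 × 9.8 = 154.8 N down at 3.24 m → arm 0.48 m, τ = 154.8 × 0.48 = 74.3 N·m clockwise.
Lamp: 8.06 × 9.8 = 78.99 N down at 0.695 m → arm 2.065 m, τ = 78.99 × 2.065 = 163.1 N·m counterclockwise.
Paint can: 5.86 × 9.8 = 57.43 N down at 5.76 m → arm 3 m, τ = 57.43 × 3 = 172.3 N·m clockwise.
Net moment of existing loads = 115 N·m clockwise.
The bag of cement weighs 22.5 × 9.8 = 220.5 N and must supply an equal counterclockwise moment, so its lever arm about the fulcrum is 115 / 220.5 = 0.522 m.
That puts it at 2.76 − 0.522 = 2.24 m from the left end.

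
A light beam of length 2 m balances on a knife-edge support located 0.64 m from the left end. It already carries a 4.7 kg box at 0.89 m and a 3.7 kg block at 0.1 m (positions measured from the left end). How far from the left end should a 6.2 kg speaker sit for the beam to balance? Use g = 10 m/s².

Take moments about the knife-edge support (at 0.64 m from the left end).
Box: 4.7 × 10 = 47 N down at 0.89 m → arm 0.25 m, τ = 47 × 0.25 = 11.75 N·m clockwise.
Block: 3.7 × 10 = 37 N down at 0.1 m → arm 0.54 m, τ = 37 × 0.54 = 19.98 N·m counterclockwise.
Net moment of existing loads = 8.23 N·m counterclockwise.
The speaker weighs 6.2 × 10 = 62 N and must supply an equal clockwise moment, so its lever arm about the knife-edge support is 8.23 / 62 = 0.133 m.
That puts it at 0.64 + 0.133 = 0.773 m from the left end.

x ≈ 0.773 m from the left end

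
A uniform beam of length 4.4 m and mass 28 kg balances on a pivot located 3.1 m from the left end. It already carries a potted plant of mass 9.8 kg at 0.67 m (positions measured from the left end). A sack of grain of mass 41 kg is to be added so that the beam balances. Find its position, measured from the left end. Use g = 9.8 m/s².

Taking torques about the pivot (at 3.1 m from the left end):
Beam weight: 28 × 9.8 = 274.4 N down at 2.2 m → arm 0.9 m, τ = 274.4 × 0.9 = 247 N·m counterclockwise.
Potted plant: 9.8 × 9.8 = 96.04 N down at 0.67 m → arm 2.43 m, τ = 96.04 × 2.43 = 233.4 N·m counterclockwise.
Net moment of existing loads = 480.4 N·m counterclockwise.
The sack of grain weighs 41 × 9.8 = 401.8 N and must supply an equal clockwise moment, so its lever arm about the pivot is 480.4 / 401.8 = 1.2 m.
That puts it at 3.1 + 1.2 = 4.3 m from the left end.

x ≈ 4.3 m from the left end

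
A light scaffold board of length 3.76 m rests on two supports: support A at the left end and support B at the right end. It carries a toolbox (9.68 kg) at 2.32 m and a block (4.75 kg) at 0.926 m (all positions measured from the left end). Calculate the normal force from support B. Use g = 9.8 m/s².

R_B ≈ 70 N

Taking torques about support A:
Toolbox: 9.68 × 9.8 = 94.86 N down at 2.32 m → arm 2.32 m, τ = 94.86 × 2.32 = 220.1 N·m clockwise.
Block: 4.75 × 9.8 = 46.55 N down at 0.926 m → arm 0.926 m, τ = 46.55 × 0.926 = 43.11 N·m clockwise.
Net load moment about support A = 263.2 N·m clockwise.
Reaction R at support B is upward at 3.76 m, arm 3.76 m → moment R × 3.76 counterclockwise.
Balancing moments: R × 3.76 = 263.2, giving R = 70 N.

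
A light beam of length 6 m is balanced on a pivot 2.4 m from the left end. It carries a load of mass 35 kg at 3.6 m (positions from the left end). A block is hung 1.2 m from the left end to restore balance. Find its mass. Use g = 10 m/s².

About the pivot (at 2.4 m from the left end):
Load: 35 × 10 = 350 N down at 3.6 m → arm 1.2 m, τ = 350 × 1.2 = 420 N·m clockwise.
Net moment of known loads = 420 N·m clockwise.
An unknown mass m at 1.2 m has arm 1.2 m; its moment is m·g·1.2 counterclockwise.
Στ = 0 ⇒ m × 10 × 1.2 = 420 ⇒ m = 420 / (10 × 1.2) = 35 kg.

m ≈ 35 kg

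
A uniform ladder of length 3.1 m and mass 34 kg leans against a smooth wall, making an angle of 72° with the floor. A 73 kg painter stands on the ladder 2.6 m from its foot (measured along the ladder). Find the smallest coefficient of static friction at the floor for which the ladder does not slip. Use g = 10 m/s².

Taking torques about the foot of the ladder:
Ladder weight 34×10 = 340 N acts at 1.55 m along the ladder; its horizontal arm is 1.55·cos72° = 0.479 m → τ = 162.9 N·m clockwise.
Painter: 73×10 = 730 N at 2.6 m → arm 0.8034 m → τ = 586.5 N·m clockwise.
Wall normal N acts horizontally at the top; its moment arm is the height L sinθ = 3.1·sin72° = 2.948 m, counterclockwise.
For rotational equilibrium, N × 2.948 = 749.4, so N = 254.2 N.
ΣFx = 0 ⇒ f = N_wall = 254.2 N. ΣFy = 0 ⇒ N_floor = 1070 N.
μ_min = f / N_floor = 254.2 / 1070 = 0.238.

μ_min ≈ 0.238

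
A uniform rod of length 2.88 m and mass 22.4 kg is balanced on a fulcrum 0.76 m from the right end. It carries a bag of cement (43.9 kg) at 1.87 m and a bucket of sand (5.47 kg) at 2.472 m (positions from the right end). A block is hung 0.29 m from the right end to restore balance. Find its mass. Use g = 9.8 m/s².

m ≈ 156 kg

About the fulcrum (at 0.76 m from the right end):
Beam weight: 22.4 × 9.8 = 219.5 N down at 1.44 m → arm 0.68 m, τ = 219.5 × 0.68 = 149.3 N·m counterclockwise.
Bag of cement: 43.9 × 9.8 = 430.2 N down at 1.87 m → arm 1.11 m, τ = 430.2 × 1.11 = 477.5 N·m counterclockwise.
Bucket of sand: 5.47 × 9.8 = 53.61 N down at 2.472 m → arm 1.712 m, τ = 53.61 × 1.712 = 91.78 N·m counterclockwise.
Net moment of known loads = 718.6 N·m counterclockwise.
An unknown mass m at 0.29 m has arm 0.47 m; its moment is m·g·0.47 clockwise.
For rotational equilibrium, m × 9.8 × 0.47 = 718.6, so m = 718.6 / (9.8 × 0.47) = 156 kg.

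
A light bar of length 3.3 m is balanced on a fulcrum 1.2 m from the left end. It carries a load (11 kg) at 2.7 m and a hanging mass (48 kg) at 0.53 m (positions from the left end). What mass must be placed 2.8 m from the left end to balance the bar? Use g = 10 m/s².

m ≈ 9.79 kg

Choose the fulcrum (at 1.2 m from the left end) as the axis so the support reaction has zero arm there.
Load: 11 × 10 = 110 N down at 2.7 m → arm 1.5 m, τ = 110 × 1.5 = 165 N·m clockwise.
Hanging mass: 48 × 10 = 480 N down at 0.53 m → arm 0.67 m, τ = 480 × 0.67 = 321.6 N·m counterclockwise.
Net moment of known loads = 156.6 N·m counterclockwise.
An unknown mass m at 2.8 m has arm 1.6 m; its moment is m·g·1.6 clockwise.
Balancing moments: m × 10 × 1.6 = 156.6, giving m = 156.6 / (10 × 1.6) = 9.79 kg.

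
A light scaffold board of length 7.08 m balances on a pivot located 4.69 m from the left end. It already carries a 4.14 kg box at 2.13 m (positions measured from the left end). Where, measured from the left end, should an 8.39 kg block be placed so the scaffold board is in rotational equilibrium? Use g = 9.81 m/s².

x ≈ 5.95 m from the left end

Taking torques about the pivot (at 4.69 m from the left end):
Box: 4.14 × 9.81 = 40.61 N down at 2.13 m → arm 2.56 m, τ = 40.61 × 2.56 = 104 N·m counterclockwise.
Net moment of existing loads = 104 N·m counterclockwise.
The block weighs 8.39 × 9.81 = 82.31 N and must supply an equal clockwise moment, so its lever arm about the pivot is 104 / 82.31 = 1.26 m.
That puts it at 4.69 + 1.26 = 5.95 m from the left end.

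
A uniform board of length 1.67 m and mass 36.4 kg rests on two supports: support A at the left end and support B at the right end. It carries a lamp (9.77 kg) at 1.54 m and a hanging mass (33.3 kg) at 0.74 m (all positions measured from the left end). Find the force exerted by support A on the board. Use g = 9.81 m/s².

About support B:
Beam weight: 36.4 × 9.81 = 357.1 N down at 0.835 m → arm 0.835 m, τ = 357.1 × 0.835 = 298.2 N·m counterclockwise.
Lamp: 9.77 × 9.81 = 95.84 N down at 1.54 m → arm 0.13 m, τ = 95.84 × 0.13 = 12.46 N·m counterclockwise.
Hanging mass: 33.3 × 9.81 = 326.7 N down at 0.74 m → arm 0.93 m, τ = 326.7 × 0.93 = 303.8 N·m counterclockwise.
Net load moment about support B = 614.5 N·m counterclockwise.
Reaction R at support A is upward at 0 m, arm 1.67 m → moment R × 1.67 clockwise.
Balancing moments: R × 1.67 = 614.5, giving R = 368 N.

R_A ≈ 368 N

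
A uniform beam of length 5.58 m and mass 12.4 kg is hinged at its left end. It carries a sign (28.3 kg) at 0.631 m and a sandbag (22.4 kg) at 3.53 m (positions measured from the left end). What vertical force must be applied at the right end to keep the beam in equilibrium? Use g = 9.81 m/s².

F ≈ 231 N

About the left end:
Beam weight: 12.4 × 9.81 = 121.6 N down at 2.79 m → arm 2.79 m, τ = 121.6 × 2.79 = 339.3 N·m clockwise.
Sign: 28.3 × 9.81 = 277.6 N down at 0.631 m → arm 0.631 m, τ = 277.6 × 0.631 = 175.2 N·m clockwise.
Sandbag: 22.4 × 9.81 = 219.7 N down at 3.53 m → arm 3.53 m, τ = 219.7 × 3.53 = 775.5 N·m clockwise.
Net moment of the loads = 1290 N·m clockwise.
The upward force F acts at the right end, arm 5.58 m, giving F × 5.58 counterclockwise.
Balancing moments: F × 5.58 = 1290, giving F = 1290 / 5.58 = 231 N.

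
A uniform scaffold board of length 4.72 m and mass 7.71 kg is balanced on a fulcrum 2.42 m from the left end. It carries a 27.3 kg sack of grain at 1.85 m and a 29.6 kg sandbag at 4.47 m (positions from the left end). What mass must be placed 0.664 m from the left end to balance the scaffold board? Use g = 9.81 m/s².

m ≈ 25.4 kg

Taking torques about the fulcrum (at 2.42 m from the left end):
Beam weight: 7.71 × 9.81 = 75.64 N down at 2.36 m → arm 0.06 m, τ = 75.64 × 0.06 = 4.538 N·m counterclockwise.
Sack of grain: 27.3 × 9.81 = 267.8 N down at 1.85 m → arm 0.57 m, τ = 267.8 × 0.57 = 152.6 N·m counterclockwise.
Sandbag: 29.6 × 9.81 = 290.4 N down at 4.47 m → arm 2.05 m, τ = 290.4 × 2.05 = 595.3 N·m clockwise.
Net moment of known loads = 438.2 N·m clockwise.
An unknown mass m at 0.664 m has arm 1.756 m; its moment is m·g·1.756 counterclockwise.
Balancing moments: m × 9.81 × 1.756 = 438.2, giving m = 438.2 / (9.81 × 1.756) = 25.4 kg.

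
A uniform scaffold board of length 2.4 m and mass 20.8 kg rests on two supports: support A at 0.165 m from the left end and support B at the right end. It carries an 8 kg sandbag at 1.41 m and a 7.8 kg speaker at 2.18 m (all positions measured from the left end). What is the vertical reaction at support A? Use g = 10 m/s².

R_A ≈ 155 N

Sum moments about support B (its reaction then has zero moment arm).
Beam weight: 20.8 × 10 = 208 N down at 1.2 m → arm 1.2 m, τ = 208 × 1.2 = 249.6 N·m counterclockwise.
Sandbag: 8 × 10 = 80 N down at 1.41 m → arm 0.99 m, τ = 80 × 0.99 = 79.2 N·m counterclockwise.
Speaker: 7.8 × 10 = 78 N down at 2.18 m → arm 0.22 m, τ = 78 × 0.22 = 17.16 N·m counterclockwise.
Net load moment about support B = 346 N·m counterclockwise.
Reaction R at support A is upward at 0.165 m, arm 2.235 m → moment R × 2.235 clockwise.
Setting net torque to zero: R × 2.235 = 346 → R = 155 N.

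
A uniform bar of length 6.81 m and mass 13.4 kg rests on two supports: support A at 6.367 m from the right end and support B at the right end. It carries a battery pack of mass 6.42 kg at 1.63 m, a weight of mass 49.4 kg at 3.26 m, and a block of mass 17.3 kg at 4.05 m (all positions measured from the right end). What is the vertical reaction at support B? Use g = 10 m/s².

R_B ≈ 414 N

Sum moments about support A (its reaction then has zero moment arm).
Beam weight: 13.4 × 10 = 134 N down at 3.405 m → arm 2.962 m, τ = 134 × 2.962 = 396.9 N·m clockwise.
Battery pack: 6.42 × 10 = 64.2 N down at 1.63 m → arm 4.737 m, τ = 64.2 × 4.737 = 304.1 N·m clockwise.
Weight: 49.4 × 10 = 494 N down at 3.26 m → arm 3.107 m, τ = 494 × 3.107 = 1535 N·m clockwise.
Block: 17.3 × 10 = 173 N down at 4.05 m → arm 2.317 m, τ = 173 × 2.317 = 400.8 N·m clockwise.
Net load moment about support A = 2637 N·m clockwise.
Reaction R at support B is upward at 0 m, arm 6.367 m → moment R × 6.367 counterclockwise.
Setting net torque to zero: R × 6.367 = 2637 → R = 414 N.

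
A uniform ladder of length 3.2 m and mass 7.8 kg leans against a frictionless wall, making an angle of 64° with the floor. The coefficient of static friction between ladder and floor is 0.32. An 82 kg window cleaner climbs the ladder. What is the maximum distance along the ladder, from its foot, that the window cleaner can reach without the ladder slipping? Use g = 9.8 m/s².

d ≈ 2.15 m

Sum moments about the foot of the ladder (the floor normal and friction both act there and drop out).
Ladder weight 7.8×9.8 = 76.44 N acts at 1.6 m along the ladder; its horizontal arm is 1.6·cos64° = 0.7014 m → τ = 53.62 N·m clockwise.
Window cleaner weight 82×9.8 = 803.6 N at distance d → arm d·cos64° → τ = 803.6·d·0.4384 clockwise.
Wall normal N at the top has arm L sinθ = 2.876 m counterclockwise, so Στ = 0 gives N·2.876 = 53.62 + 352.3·d.
ΣFy = 0 ⇒ N_floor = 880 N, so the maximum friction is μ_s·N_floor = 0.32×880 = 281.6 N. ΣFx = 0 ⇒ N_wall = f, so at the slipping point N = 281.6 N.
Substituting: 281.6×2.876 = 53.62 + 352.3·d ⇒ d = (809.9 − 53.62) / 352.3 = 2.15 m.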